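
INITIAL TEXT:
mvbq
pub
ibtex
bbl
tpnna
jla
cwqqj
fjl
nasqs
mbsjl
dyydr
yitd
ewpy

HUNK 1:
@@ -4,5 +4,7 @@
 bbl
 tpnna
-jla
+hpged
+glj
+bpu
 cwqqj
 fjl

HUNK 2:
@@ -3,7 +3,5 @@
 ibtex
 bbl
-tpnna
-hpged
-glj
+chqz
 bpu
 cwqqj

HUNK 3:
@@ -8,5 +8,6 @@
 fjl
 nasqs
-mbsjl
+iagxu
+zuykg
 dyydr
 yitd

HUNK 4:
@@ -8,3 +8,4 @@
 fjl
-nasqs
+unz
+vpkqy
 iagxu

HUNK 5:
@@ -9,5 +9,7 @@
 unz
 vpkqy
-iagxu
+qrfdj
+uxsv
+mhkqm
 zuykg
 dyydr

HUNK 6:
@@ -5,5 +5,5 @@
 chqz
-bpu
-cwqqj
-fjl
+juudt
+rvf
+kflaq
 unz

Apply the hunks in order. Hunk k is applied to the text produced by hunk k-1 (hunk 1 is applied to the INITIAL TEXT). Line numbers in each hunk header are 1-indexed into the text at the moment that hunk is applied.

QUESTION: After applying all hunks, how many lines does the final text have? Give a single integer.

Hunk 1: at line 4 remove [jla] add [hpged,glj,bpu] -> 15 lines: mvbq pub ibtex bbl tpnna hpged glj bpu cwqqj fjl nasqs mbsjl dyydr yitd ewpy
Hunk 2: at line 3 remove [tpnna,hpged,glj] add [chqz] -> 13 lines: mvbq pub ibtex bbl chqz bpu cwqqj fjl nasqs mbsjl dyydr yitd ewpy
Hunk 3: at line 8 remove [mbsjl] add [iagxu,zuykg] -> 14 lines: mvbq pub ibtex bbl chqz bpu cwqqj fjl nasqs iagxu zuykg dyydr yitd ewpy
Hunk 4: at line 8 remove [nasqs] add [unz,vpkqy] -> 15 lines: mvbq pub ibtex bbl chqz bpu cwqqj fjl unz vpkqy iagxu zuykg dyydr yitd ewpy
Hunk 5: at line 9 remove [iagxu] add [qrfdj,uxsv,mhkqm] -> 17 lines: mvbq pub ibtex bbl chqz bpu cwqqj fjl unz vpkqy qrfdj uxsv mhkqm zuykg dyydr yitd ewpy
Hunk 6: at line 5 remove [bpu,cwqqj,fjl] add [juudt,rvf,kflaq] -> 17 lines: mvbq pub ibtex bbl chqz juudt rvf kflaq unz vpkqy qrfdj uxsv mhkqm zuykg dyydr yitd ewpy
Final line count: 17

Answer: 17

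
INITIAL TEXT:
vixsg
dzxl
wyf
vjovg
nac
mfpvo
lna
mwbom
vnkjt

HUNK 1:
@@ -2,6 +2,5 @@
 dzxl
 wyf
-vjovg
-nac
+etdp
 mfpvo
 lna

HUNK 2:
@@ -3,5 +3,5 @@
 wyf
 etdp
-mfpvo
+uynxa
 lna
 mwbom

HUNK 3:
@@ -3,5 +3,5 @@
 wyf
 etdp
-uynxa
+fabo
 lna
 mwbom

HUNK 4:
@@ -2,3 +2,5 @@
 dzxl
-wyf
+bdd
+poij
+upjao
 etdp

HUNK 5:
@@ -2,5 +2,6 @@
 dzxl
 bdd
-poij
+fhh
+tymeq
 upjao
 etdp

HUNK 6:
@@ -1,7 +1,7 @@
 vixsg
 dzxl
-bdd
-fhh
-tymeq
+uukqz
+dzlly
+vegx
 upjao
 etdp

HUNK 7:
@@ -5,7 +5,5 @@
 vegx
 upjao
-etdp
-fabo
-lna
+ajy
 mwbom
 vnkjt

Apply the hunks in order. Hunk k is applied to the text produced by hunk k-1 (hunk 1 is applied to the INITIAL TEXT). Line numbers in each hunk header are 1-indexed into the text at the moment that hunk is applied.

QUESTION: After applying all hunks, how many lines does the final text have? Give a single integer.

Answer: 9

Derivation:
Hunk 1: at line 2 remove [vjovg,nac] add [etdp] -> 8 lines: vixsg dzxl wyf etdp mfpvo lna mwbom vnkjt
Hunk 2: at line 3 remove [mfpvo] add [uynxa] -> 8 lines: vixsg dzxl wyf etdp uynxa lna mwbom vnkjt
Hunk 3: at line 3 remove [uynxa] add [fabo] -> 8 lines: vixsg dzxl wyf etdp fabo lna mwbom vnkjt
Hunk 4: at line 2 remove [wyf] add [bdd,poij,upjao] -> 10 lines: vixsg dzxl bdd poij upjao etdp fabo lna mwbom vnkjt
Hunk 5: at line 2 remove [poij] add [fhh,tymeq] -> 11 lines: vixsg dzxl bdd fhh tymeq upjao etdp fabo lna mwbom vnkjt
Hunk 6: at line 1 remove [bdd,fhh,tymeq] add [uukqz,dzlly,vegx] -> 11 lines: vixsg dzxl uukqz dzlly vegx upjao etdp fabo lna mwbom vnkjt
Hunk 7: at line 5 remove [etdp,fabo,lna] add [ajy] -> 9 lines: vixsg dzxl uukqz dzlly vegx upjao ajy mwbom vnkjt
Final line count: 9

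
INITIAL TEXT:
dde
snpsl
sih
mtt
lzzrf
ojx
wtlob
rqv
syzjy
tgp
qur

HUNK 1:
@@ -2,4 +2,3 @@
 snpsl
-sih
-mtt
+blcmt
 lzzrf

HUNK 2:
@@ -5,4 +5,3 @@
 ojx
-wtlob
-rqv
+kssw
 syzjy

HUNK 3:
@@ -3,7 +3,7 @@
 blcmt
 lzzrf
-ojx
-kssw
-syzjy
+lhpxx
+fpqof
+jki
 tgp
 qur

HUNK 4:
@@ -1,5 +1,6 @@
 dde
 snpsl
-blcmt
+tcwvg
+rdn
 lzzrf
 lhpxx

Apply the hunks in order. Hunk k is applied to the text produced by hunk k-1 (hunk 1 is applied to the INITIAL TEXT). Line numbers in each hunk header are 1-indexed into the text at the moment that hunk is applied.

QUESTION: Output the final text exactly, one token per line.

Hunk 1: at line 2 remove [sih,mtt] add [blcmt] -> 10 lines: dde snpsl blcmt lzzrf ojx wtlob rqv syzjy tgp qur
Hunk 2: at line 5 remove [wtlob,rqv] add [kssw] -> 9 lines: dde snpsl blcmt lzzrf ojx kssw syzjy tgp qur
Hunk 3: at line 3 remove [ojx,kssw,syzjy] add [lhpxx,fpqof,jki] -> 9 lines: dde snpsl blcmt lzzrf lhpxx fpqof jki tgp qur
Hunk 4: at line 1 remove [blcmt] add [tcwvg,rdn] -> 10 lines: dde snpsl tcwvg rdn lzzrf lhpxx fpqof jki tgp qur

Answer: dde
snpsl
tcwvg
rdn
lzzrf
lhpxx
fpqof
jki
tgp
qur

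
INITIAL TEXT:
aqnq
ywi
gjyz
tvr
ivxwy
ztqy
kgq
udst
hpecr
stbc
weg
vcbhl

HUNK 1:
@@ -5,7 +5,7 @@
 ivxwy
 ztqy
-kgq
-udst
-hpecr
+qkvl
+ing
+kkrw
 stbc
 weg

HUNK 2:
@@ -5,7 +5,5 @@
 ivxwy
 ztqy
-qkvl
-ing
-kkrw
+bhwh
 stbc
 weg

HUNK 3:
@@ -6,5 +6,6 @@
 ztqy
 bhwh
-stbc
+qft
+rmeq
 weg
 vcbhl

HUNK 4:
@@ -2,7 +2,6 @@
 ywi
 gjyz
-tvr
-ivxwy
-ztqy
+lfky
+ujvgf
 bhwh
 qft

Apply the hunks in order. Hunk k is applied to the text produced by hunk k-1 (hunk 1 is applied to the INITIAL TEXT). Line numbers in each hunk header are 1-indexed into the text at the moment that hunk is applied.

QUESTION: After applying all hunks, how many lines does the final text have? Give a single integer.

Hunk 1: at line 5 remove [kgq,udst,hpecr] add [qkvl,ing,kkrw] -> 12 lines: aqnq ywi gjyz tvr ivxwy ztqy qkvl ing kkrw stbc weg vcbhl
Hunk 2: at line 5 remove [qkvl,ing,kkrw] add [bhwh] -> 10 lines: aqnq ywi gjyz tvr ivxwy ztqy bhwh stbc weg vcbhl
Hunk 3: at line 6 remove [stbc] add [qft,rmeq] -> 11 lines: aqnq ywi gjyz tvr ivxwy ztqy bhwh qft rmeq weg vcbhl
Hunk 4: at line 2 remove [tvr,ivxwy,ztqy] add [lfky,ujvgf] -> 10 lines: aqnq ywi gjyz lfky ujvgf bhwh qft rmeq weg vcbhl
Final line count: 10

Answer: 10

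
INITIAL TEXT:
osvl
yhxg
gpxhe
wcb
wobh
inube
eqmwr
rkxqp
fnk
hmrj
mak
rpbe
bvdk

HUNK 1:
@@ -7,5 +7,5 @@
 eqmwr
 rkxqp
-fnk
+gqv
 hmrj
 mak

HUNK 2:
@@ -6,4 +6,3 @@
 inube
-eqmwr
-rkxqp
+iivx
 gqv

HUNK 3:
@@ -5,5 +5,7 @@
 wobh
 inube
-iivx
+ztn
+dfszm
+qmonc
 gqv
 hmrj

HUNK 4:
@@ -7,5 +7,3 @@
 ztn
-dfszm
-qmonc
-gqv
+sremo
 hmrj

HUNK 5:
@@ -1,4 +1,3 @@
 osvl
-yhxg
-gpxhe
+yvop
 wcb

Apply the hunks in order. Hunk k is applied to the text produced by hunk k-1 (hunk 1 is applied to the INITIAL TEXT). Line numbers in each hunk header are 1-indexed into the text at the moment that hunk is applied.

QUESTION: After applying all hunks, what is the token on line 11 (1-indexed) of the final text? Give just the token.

Hunk 1: at line 7 remove [fnk] add [gqv] -> 13 lines: osvl yhxg gpxhe wcb wobh inube eqmwr rkxqp gqv hmrj mak rpbe bvdk
Hunk 2: at line 6 remove [eqmwr,rkxqp] add [iivx] -> 12 lines: osvl yhxg gpxhe wcb wobh inube iivx gqv hmrj mak rpbe bvdk
Hunk 3: at line 5 remove [iivx] add [ztn,dfszm,qmonc] -> 14 lines: osvl yhxg gpxhe wcb wobh inube ztn dfszm qmonc gqv hmrj mak rpbe bvdk
Hunk 4: at line 7 remove [dfszm,qmonc,gqv] add [sremo] -> 12 lines: osvl yhxg gpxhe wcb wobh inube ztn sremo hmrj mak rpbe bvdk
Hunk 5: at line 1 remove [yhxg,gpxhe] add [yvop] -> 11 lines: osvl yvop wcb wobh inube ztn sremo hmrj mak rpbe bvdk
Final line 11: bvdk

Answer: bvdk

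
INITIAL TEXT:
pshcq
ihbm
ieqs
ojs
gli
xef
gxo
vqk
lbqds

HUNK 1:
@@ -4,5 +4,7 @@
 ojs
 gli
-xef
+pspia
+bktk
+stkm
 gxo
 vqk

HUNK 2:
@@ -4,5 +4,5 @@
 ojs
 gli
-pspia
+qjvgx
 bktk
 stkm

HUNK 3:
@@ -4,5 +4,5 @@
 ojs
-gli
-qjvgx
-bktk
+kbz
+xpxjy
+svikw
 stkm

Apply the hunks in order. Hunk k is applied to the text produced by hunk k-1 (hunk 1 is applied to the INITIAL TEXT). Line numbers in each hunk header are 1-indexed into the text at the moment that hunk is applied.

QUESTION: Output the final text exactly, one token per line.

Hunk 1: at line 4 remove [xef] add [pspia,bktk,stkm] -> 11 lines: pshcq ihbm ieqs ojs gli pspia bktk stkm gxo vqk lbqds
Hunk 2: at line 4 remove [pspia] add [qjvgx] -> 11 lines: pshcq ihbm ieqs ojs gli qjvgx bktk stkm gxo vqk lbqds
Hunk 3: at line 4 remove [gli,qjvgx,bktk] add [kbz,xpxjy,svikw] -> 11 lines: pshcq ihbm ieqs ojs kbz xpxjy svikw stkm gxo vqk lbqds

Answer: pshcq
ihbm
ieqs
ojs
kbz
xpxjy
svikw
stkm
gxo
vqk
lbqds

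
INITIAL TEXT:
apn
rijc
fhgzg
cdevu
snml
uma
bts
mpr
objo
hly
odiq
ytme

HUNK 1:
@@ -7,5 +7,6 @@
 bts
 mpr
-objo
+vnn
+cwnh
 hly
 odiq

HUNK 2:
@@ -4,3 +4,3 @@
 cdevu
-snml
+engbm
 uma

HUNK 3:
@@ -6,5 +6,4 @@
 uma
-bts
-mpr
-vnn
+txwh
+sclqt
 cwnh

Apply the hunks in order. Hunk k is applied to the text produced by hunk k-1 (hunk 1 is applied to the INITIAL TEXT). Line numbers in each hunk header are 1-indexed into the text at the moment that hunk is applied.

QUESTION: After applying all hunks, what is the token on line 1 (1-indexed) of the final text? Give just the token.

Hunk 1: at line 7 remove [objo] add [vnn,cwnh] -> 13 lines: apn rijc fhgzg cdevu snml uma bts mpr vnn cwnh hly odiq ytme
Hunk 2: at line 4 remove [snml] add [engbm] -> 13 lines: apn rijc fhgzg cdevu engbm uma bts mpr vnn cwnh hly odiq ytme
Hunk 3: at line 6 remove [bts,mpr,vnn] add [txwh,sclqt] -> 12 lines: apn rijc fhgzg cdevu engbm uma txwh sclqt cwnh hly odiq ytme
Final line 1: apn

Answer: apn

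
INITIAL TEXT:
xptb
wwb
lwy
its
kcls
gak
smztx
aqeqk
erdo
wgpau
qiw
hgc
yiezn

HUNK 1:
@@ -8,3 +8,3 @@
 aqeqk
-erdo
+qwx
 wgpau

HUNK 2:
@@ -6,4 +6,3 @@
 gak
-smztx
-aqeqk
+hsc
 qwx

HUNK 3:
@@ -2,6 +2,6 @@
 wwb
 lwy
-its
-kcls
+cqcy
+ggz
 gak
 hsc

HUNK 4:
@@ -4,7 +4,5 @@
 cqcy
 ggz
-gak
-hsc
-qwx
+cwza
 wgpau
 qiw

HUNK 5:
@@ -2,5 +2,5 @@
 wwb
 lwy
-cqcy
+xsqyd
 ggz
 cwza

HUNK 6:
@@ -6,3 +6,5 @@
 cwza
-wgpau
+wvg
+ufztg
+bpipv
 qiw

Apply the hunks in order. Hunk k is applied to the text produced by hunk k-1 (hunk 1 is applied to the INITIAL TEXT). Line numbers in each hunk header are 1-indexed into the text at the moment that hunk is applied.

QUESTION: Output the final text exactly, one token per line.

Hunk 1: at line 8 remove [erdo] add [qwx] -> 13 lines: xptb wwb lwy its kcls gak smztx aqeqk qwx wgpau qiw hgc yiezn
Hunk 2: at line 6 remove [smztx,aqeqk] add [hsc] -> 12 lines: xptb wwb lwy its kcls gak hsc qwx wgpau qiw hgc yiezn
Hunk 3: at line 2 remove [its,kcls] add [cqcy,ggz] -> 12 lines: xptb wwb lwy cqcy ggz gak hsc qwx wgpau qiw hgc yiezn
Hunk 4: at line 4 remove [gak,hsc,qwx] add [cwza] -> 10 lines: xptb wwb lwy cqcy ggz cwza wgpau qiw hgc yiezn
Hunk 5: at line 2 remove [cqcy] add [xsqyd] -> 10 lines: xptb wwb lwy xsqyd ggz cwza wgpau qiw hgc yiezn
Hunk 6: at line 6 remove [wgpau] add [wvg,ufztg,bpipv] -> 12 lines: xptb wwb lwy xsqyd ggz cwza wvg ufztg bpipv qiw hgc yiezn

Answer: xptb
wwb
lwy
xsqyd
ggz
cwza
wvg
ufztg
bpipv
qiw
hgc
yiezn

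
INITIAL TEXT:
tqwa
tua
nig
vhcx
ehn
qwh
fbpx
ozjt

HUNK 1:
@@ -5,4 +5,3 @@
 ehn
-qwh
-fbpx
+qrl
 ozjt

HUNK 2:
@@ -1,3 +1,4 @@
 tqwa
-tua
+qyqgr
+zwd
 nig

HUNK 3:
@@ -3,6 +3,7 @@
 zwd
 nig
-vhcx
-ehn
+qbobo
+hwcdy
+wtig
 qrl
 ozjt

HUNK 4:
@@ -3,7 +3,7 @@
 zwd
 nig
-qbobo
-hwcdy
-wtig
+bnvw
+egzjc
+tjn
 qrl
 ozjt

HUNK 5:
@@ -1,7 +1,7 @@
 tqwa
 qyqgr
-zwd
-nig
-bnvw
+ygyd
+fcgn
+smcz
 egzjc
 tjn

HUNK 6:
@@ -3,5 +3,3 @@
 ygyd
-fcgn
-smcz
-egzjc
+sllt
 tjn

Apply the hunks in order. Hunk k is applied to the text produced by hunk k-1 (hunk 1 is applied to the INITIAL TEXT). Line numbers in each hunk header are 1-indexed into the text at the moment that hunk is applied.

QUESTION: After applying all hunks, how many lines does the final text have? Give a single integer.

Hunk 1: at line 5 remove [qwh,fbpx] add [qrl] -> 7 lines: tqwa tua nig vhcx ehn qrl ozjt
Hunk 2: at line 1 remove [tua] add [qyqgr,zwd] -> 8 lines: tqwa qyqgr zwd nig vhcx ehn qrl ozjt
Hunk 3: at line 3 remove [vhcx,ehn] add [qbobo,hwcdy,wtig] -> 9 lines: tqwa qyqgr zwd nig qbobo hwcdy wtig qrl ozjt
Hunk 4: at line 3 remove [qbobo,hwcdy,wtig] add [bnvw,egzjc,tjn] -> 9 lines: tqwa qyqgr zwd nig bnvw egzjc tjn qrl ozjt
Hunk 5: at line 1 remove [zwd,nig,bnvw] add [ygyd,fcgn,smcz] -> 9 lines: tqwa qyqgr ygyd fcgn smcz egzjc tjn qrl ozjt
Hunk 6: at line 3 remove [fcgn,smcz,egzjc] add [sllt] -> 7 lines: tqwa qyqgr ygyd sllt tjn qrl ozjt
Final line count: 7

Answer: 7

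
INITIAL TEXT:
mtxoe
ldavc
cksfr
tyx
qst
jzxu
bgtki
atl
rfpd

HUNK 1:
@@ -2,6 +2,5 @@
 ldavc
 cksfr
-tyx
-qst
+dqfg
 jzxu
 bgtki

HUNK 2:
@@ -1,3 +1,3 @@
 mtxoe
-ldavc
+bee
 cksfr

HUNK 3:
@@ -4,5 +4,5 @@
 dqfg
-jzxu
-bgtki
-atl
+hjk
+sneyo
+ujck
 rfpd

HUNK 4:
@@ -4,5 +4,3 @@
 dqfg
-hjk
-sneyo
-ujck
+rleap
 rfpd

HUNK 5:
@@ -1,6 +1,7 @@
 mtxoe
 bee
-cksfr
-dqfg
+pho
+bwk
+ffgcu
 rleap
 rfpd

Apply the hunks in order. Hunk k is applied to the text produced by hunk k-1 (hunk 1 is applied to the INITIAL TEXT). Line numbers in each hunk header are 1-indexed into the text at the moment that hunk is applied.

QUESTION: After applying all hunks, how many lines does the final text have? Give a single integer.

Answer: 7

Derivation:
Hunk 1: at line 2 remove [tyx,qst] add [dqfg] -> 8 lines: mtxoe ldavc cksfr dqfg jzxu bgtki atl rfpd
Hunk 2: at line 1 remove [ldavc] add [bee] -> 8 lines: mtxoe bee cksfr dqfg jzxu bgtki atl rfpd
Hunk 3: at line 4 remove [jzxu,bgtki,atl] add [hjk,sneyo,ujck] -> 8 lines: mtxoe bee cksfr dqfg hjk sneyo ujck rfpd
Hunk 4: at line 4 remove [hjk,sneyo,ujck] add [rleap] -> 6 lines: mtxoe bee cksfr dqfg rleap rfpd
Hunk 5: at line 1 remove [cksfr,dqfg] add [pho,bwk,ffgcu] -> 7 lines: mtxoe bee pho bwk ffgcu rleap rfpd
Final line count: 7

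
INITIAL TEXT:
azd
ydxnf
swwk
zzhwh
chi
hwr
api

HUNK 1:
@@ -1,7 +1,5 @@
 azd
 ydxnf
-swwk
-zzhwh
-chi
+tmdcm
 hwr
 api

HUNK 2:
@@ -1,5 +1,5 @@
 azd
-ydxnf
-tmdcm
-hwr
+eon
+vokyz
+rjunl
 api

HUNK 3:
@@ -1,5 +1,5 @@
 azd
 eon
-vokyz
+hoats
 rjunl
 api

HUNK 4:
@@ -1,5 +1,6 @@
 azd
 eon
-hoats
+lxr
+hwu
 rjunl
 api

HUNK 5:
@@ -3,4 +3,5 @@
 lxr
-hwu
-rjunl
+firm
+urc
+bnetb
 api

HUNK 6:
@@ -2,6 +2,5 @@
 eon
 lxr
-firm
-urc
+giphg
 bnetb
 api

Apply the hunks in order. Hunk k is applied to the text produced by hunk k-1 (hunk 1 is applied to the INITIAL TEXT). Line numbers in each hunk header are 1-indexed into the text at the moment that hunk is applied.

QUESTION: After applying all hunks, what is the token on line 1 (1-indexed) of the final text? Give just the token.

Hunk 1: at line 1 remove [swwk,zzhwh,chi] add [tmdcm] -> 5 lines: azd ydxnf tmdcm hwr api
Hunk 2: at line 1 remove [ydxnf,tmdcm,hwr] add [eon,vokyz,rjunl] -> 5 lines: azd eon vokyz rjunl api
Hunk 3: at line 1 remove [vokyz] add [hoats] -> 5 lines: azd eon hoats rjunl api
Hunk 4: at line 1 remove [hoats] add [lxr,hwu] -> 6 lines: azd eon lxr hwu rjunl api
Hunk 5: at line 3 remove [hwu,rjunl] add [firm,urc,bnetb] -> 7 lines: azd eon lxr firm urc bnetb api
Hunk 6: at line 2 remove [firm,urc] add [giphg] -> 6 lines: azd eon lxr giphg bnetb api
Final line 1: azd

Answer: azd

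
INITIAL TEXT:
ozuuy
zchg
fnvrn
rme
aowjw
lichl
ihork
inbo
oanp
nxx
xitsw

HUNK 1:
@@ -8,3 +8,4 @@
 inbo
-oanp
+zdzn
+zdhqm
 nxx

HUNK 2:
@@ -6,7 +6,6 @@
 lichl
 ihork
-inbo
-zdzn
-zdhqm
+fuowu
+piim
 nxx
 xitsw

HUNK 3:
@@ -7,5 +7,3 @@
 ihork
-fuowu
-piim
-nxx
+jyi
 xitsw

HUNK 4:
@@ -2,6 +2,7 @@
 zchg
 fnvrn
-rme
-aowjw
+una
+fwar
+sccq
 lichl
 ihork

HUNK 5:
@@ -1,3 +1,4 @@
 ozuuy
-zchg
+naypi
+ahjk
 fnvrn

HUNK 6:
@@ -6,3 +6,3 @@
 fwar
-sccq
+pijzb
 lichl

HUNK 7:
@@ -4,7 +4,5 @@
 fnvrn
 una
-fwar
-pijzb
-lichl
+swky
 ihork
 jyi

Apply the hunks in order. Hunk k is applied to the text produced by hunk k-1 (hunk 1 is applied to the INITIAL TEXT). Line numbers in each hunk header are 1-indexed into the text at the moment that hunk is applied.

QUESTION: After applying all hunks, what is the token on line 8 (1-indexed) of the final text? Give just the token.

Hunk 1: at line 8 remove [oanp] add [zdzn,zdhqm] -> 12 lines: ozuuy zchg fnvrn rme aowjw lichl ihork inbo zdzn zdhqm nxx xitsw
Hunk 2: at line 6 remove [inbo,zdzn,zdhqm] add [fuowu,piim] -> 11 lines: ozuuy zchg fnvrn rme aowjw lichl ihork fuowu piim nxx xitsw
Hunk 3: at line 7 remove [fuowu,piim,nxx] add [jyi] -> 9 lines: ozuuy zchg fnvrn rme aowjw lichl ihork jyi xitsw
Hunk 4: at line 2 remove [rme,aowjw] add [una,fwar,sccq] -> 10 lines: ozuuy zchg fnvrn una fwar sccq lichl ihork jyi xitsw
Hunk 5: at line 1 remove [zchg] add [naypi,ahjk] -> 11 lines: ozuuy naypi ahjk fnvrn una fwar sccq lichl ihork jyi xitsw
Hunk 6: at line 6 remove [sccq] add [pijzb] -> 11 lines: ozuuy naypi ahjk fnvrn una fwar pijzb lichl ihork jyi xitsw
Hunk 7: at line 4 remove [fwar,pijzb,lichl] add [swky] -> 9 lines: ozuuy naypi ahjk fnvrn una swky ihork jyi xitsw
Final line 8: jyi

Answer: jyi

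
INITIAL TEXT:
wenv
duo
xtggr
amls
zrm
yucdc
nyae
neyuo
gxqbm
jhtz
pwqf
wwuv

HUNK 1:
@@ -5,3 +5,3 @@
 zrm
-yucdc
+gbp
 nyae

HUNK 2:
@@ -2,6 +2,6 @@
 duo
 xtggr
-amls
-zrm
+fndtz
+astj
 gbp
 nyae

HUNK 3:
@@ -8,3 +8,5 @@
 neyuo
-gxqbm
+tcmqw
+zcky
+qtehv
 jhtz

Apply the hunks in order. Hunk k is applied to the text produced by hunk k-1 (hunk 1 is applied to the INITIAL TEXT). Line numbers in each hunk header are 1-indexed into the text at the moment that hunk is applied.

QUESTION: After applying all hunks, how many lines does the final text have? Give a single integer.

Answer: 14

Derivation:
Hunk 1: at line 5 remove [yucdc] add [gbp] -> 12 lines: wenv duo xtggr amls zrm gbp nyae neyuo gxqbm jhtz pwqf wwuv
Hunk 2: at line 2 remove [amls,zrm] add [fndtz,astj] -> 12 lines: wenv duo xtggr fndtz astj gbp nyae neyuo gxqbm jhtz pwqf wwuv
Hunk 3: at line 8 remove [gxqbm] add [tcmqw,zcky,qtehv] -> 14 lines: wenv duo xtggr fndtz astj gbp nyae neyuo tcmqw zcky qtehv jhtz pwqf wwuv
Final line count: 14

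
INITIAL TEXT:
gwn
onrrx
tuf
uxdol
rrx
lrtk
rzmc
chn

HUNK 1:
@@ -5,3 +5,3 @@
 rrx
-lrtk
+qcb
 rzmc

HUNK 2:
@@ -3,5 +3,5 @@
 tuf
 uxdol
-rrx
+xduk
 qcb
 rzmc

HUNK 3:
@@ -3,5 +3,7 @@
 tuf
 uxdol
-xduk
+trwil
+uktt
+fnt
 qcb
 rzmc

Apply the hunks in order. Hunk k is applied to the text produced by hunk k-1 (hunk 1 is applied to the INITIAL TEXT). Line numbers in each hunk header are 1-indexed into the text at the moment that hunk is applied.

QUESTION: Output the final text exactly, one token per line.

Hunk 1: at line 5 remove [lrtk] add [qcb] -> 8 lines: gwn onrrx tuf uxdol rrx qcb rzmc chn
Hunk 2: at line 3 remove [rrx] add [xduk] -> 8 lines: gwn onrrx tuf uxdol xduk qcb rzmc chn
Hunk 3: at line 3 remove [xduk] add [trwil,uktt,fnt] -> 10 lines: gwn onrrx tuf uxdol trwil uktt fnt qcb rzmc chn

Answer: gwn
onrrx
tuf
uxdol
trwil
uktt
fnt
qcb
rzmc
chn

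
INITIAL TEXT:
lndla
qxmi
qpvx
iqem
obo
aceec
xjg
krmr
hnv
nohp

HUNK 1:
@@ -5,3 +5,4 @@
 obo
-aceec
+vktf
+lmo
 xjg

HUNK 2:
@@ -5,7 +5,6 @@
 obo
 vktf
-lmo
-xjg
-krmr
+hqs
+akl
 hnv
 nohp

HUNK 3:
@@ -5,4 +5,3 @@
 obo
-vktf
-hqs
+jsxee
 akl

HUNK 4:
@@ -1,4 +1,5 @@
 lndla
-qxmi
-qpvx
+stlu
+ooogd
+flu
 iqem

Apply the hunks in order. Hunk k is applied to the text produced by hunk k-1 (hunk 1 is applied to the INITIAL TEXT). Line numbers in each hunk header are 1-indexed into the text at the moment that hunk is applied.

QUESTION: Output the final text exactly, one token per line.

Hunk 1: at line 5 remove [aceec] add [vktf,lmo] -> 11 lines: lndla qxmi qpvx iqem obo vktf lmo xjg krmr hnv nohp
Hunk 2: at line 5 remove [lmo,xjg,krmr] add [hqs,akl] -> 10 lines: lndla qxmi qpvx iqem obo vktf hqs akl hnv nohp
Hunk 3: at line 5 remove [vktf,hqs] add [jsxee] -> 9 lines: lndla qxmi qpvx iqem obo jsxee akl hnv nohp
Hunk 4: at line 1 remove [qxmi,qpvx] add [stlu,ooogd,flu] -> 10 lines: lndla stlu ooogd flu iqem obo jsxee akl hnv nohp

Answer: lndla
stlu
ooogd
flu
iqem
obo
jsxee
akl
hnv
nohp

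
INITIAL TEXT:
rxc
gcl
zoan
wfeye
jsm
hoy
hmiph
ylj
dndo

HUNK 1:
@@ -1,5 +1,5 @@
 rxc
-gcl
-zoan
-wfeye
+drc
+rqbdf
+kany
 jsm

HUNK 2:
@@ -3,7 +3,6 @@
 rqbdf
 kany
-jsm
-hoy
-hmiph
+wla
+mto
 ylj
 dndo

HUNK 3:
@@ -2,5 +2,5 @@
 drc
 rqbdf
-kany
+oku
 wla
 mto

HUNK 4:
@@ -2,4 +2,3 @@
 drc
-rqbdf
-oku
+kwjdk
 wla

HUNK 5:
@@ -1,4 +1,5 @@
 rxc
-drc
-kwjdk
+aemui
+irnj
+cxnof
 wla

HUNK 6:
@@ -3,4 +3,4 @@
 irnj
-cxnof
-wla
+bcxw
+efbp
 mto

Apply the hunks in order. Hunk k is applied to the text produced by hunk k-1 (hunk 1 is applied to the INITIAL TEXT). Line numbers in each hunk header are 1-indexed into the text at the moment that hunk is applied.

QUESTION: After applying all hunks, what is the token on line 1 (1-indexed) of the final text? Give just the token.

Answer: rxc

Derivation:
Hunk 1: at line 1 remove [gcl,zoan,wfeye] add [drc,rqbdf,kany] -> 9 lines: rxc drc rqbdf kany jsm hoy hmiph ylj dndo
Hunk 2: at line 3 remove [jsm,hoy,hmiph] add [wla,mto] -> 8 lines: rxc drc rqbdf kany wla mto ylj dndo
Hunk 3: at line 2 remove [kany] add [oku] -> 8 lines: rxc drc rqbdf oku wla mto ylj dndo
Hunk 4: at line 2 remove [rqbdf,oku] add [kwjdk] -> 7 lines: rxc drc kwjdk wla mto ylj dndo
Hunk 5: at line 1 remove [drc,kwjdk] add [aemui,irnj,cxnof] -> 8 lines: rxc aemui irnj cxnof wla mto ylj dndo
Hunk 6: at line 3 remove [cxnof,wla] add [bcxw,efbp] -> 8 lines: rxc aemui irnj bcxw efbp mto ylj dndo
Final line 1: rxc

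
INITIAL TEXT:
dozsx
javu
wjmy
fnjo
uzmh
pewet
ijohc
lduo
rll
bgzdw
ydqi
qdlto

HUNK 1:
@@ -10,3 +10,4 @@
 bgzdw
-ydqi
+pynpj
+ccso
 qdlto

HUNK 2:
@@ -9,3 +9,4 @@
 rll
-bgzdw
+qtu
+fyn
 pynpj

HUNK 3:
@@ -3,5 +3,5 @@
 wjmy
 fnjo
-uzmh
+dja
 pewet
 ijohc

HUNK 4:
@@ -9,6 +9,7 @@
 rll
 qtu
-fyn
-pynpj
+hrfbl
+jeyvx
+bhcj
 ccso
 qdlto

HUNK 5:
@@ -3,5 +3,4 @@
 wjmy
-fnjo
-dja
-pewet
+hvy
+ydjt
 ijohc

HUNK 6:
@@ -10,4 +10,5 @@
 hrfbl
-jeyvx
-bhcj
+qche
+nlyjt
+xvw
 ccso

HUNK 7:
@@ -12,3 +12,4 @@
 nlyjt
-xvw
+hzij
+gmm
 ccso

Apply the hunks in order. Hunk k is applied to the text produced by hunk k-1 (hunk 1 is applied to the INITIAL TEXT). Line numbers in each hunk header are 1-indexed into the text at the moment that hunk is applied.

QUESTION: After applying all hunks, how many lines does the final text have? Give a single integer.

Answer: 16

Derivation:
Hunk 1: at line 10 remove [ydqi] add [pynpj,ccso] -> 13 lines: dozsx javu wjmy fnjo uzmh pewet ijohc lduo rll bgzdw pynpj ccso qdlto
Hunk 2: at line 9 remove [bgzdw] add [qtu,fyn] -> 14 lines: dozsx javu wjmy fnjo uzmh pewet ijohc lduo rll qtu fyn pynpj ccso qdlto
Hunk 3: at line 3 remove [uzmh] add [dja] -> 14 lines: dozsx javu wjmy fnjo dja pewet ijohc lduo rll qtu fyn pynpj ccso qdlto
Hunk 4: at line 9 remove [fyn,pynpj] add [hrfbl,jeyvx,bhcj] -> 15 lines: dozsx javu wjmy fnjo dja pewet ijohc lduo rll qtu hrfbl jeyvx bhcj ccso qdlto
Hunk 5: at line 3 remove [fnjo,dja,pewet] add [hvy,ydjt] -> 14 lines: dozsx javu wjmy hvy ydjt ijohc lduo rll qtu hrfbl jeyvx bhcj ccso qdlto
Hunk 6: at line 10 remove [jeyvx,bhcj] add [qche,nlyjt,xvw] -> 15 lines: dozsx javu wjmy hvy ydjt ijohc lduo rll qtu hrfbl qche nlyjt xvw ccso qdlto
Hunk 7: at line 12 remove [xvw] add [hzij,gmm] -> 16 lines: dozsx javu wjmy hvy ydjt ijohc lduo rll qtu hrfbl qche nlyjt hzij gmm ccso qdlto
Final line count: 16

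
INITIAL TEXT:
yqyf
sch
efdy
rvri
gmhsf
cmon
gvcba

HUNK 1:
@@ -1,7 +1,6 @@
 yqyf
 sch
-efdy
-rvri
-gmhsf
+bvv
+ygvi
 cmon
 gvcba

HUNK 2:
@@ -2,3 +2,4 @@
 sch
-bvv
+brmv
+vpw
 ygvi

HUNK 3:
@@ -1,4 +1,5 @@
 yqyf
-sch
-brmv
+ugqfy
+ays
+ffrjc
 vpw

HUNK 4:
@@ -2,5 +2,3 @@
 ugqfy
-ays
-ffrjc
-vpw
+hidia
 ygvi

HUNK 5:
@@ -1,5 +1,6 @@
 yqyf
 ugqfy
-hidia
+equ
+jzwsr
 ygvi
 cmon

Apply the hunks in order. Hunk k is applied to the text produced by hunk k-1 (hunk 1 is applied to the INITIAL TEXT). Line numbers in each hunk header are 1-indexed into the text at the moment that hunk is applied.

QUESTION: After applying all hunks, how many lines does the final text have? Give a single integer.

Hunk 1: at line 1 remove [efdy,rvri,gmhsf] add [bvv,ygvi] -> 6 lines: yqyf sch bvv ygvi cmon gvcba
Hunk 2: at line 2 remove [bvv] add [brmv,vpw] -> 7 lines: yqyf sch brmv vpw ygvi cmon gvcba
Hunk 3: at line 1 remove [sch,brmv] add [ugqfy,ays,ffrjc] -> 8 lines: yqyf ugqfy ays ffrjc vpw ygvi cmon gvcba
Hunk 4: at line 2 remove [ays,ffrjc,vpw] add [hidia] -> 6 lines: yqyf ugqfy hidia ygvi cmon gvcba
Hunk 5: at line 1 remove [hidia] add [equ,jzwsr] -> 7 lines: yqyf ugqfy equ jzwsr ygvi cmon gvcba
Final line count: 7

Answer: 7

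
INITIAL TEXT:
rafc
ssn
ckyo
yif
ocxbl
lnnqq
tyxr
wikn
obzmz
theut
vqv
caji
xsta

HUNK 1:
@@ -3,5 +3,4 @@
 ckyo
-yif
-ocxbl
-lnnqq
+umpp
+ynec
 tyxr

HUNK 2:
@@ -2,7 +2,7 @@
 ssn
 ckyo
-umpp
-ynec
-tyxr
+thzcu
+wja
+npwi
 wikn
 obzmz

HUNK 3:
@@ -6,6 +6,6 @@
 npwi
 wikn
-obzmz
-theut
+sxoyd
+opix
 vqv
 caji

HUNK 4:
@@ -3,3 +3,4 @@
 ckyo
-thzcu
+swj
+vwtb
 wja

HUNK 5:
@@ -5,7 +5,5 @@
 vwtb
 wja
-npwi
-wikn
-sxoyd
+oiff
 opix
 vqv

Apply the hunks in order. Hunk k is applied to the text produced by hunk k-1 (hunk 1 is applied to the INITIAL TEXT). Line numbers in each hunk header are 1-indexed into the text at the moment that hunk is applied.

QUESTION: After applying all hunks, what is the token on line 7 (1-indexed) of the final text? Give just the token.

Answer: oiff

Derivation:
Hunk 1: at line 3 remove [yif,ocxbl,lnnqq] add [umpp,ynec] -> 12 lines: rafc ssn ckyo umpp ynec tyxr wikn obzmz theut vqv caji xsta
Hunk 2: at line 2 remove [umpp,ynec,tyxr] add [thzcu,wja,npwi] -> 12 lines: rafc ssn ckyo thzcu wja npwi wikn obzmz theut vqv caji xsta
Hunk 3: at line 6 remove [obzmz,theut] add [sxoyd,opix] -> 12 lines: rafc ssn ckyo thzcu wja npwi wikn sxoyd opix vqv caji xsta
Hunk 4: at line 3 remove [thzcu] add [swj,vwtb] -> 13 lines: rafc ssn ckyo swj vwtb wja npwi wikn sxoyd opix vqv caji xsta
Hunk 5: at line 5 remove [npwi,wikn,sxoyd] add [oiff] -> 11 lines: rafc ssn ckyo swj vwtb wja oiff opix vqv caji xsta
Final line 7: oiff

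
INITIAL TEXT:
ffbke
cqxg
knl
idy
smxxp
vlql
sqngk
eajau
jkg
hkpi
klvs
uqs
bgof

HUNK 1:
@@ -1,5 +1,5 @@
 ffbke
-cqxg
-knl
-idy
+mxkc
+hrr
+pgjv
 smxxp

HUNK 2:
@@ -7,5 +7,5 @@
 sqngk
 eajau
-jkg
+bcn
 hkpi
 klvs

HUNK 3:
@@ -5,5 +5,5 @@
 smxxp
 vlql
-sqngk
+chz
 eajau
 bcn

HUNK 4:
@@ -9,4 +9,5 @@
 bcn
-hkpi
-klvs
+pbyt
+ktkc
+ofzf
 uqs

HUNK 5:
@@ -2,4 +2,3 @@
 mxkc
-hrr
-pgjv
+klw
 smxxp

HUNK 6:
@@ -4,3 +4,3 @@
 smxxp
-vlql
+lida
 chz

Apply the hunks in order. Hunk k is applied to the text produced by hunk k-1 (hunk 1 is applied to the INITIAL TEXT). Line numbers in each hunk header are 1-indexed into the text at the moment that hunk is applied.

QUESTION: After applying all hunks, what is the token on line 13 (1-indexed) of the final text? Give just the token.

Hunk 1: at line 1 remove [cqxg,knl,idy] add [mxkc,hrr,pgjv] -> 13 lines: ffbke mxkc hrr pgjv smxxp vlql sqngk eajau jkg hkpi klvs uqs bgof
Hunk 2: at line 7 remove [jkg] add [bcn] -> 13 lines: ffbke mxkc hrr pgjv smxxp vlql sqngk eajau bcn hkpi klvs uqs bgof
Hunk 3: at line 5 remove [sqngk] add [chz] -> 13 lines: ffbke mxkc hrr pgjv smxxp vlql chz eajau bcn hkpi klvs uqs bgof
Hunk 4: at line 9 remove [hkpi,klvs] add [pbyt,ktkc,ofzf] -> 14 lines: ffbke mxkc hrr pgjv smxxp vlql chz eajau bcn pbyt ktkc ofzf uqs bgof
Hunk 5: at line 2 remove [hrr,pgjv] add [klw] -> 13 lines: ffbke mxkc klw smxxp vlql chz eajau bcn pbyt ktkc ofzf uqs bgof
Hunk 6: at line 4 remove [vlql] add [lida] -> 13 lines: ffbke mxkc klw smxxp lida chz eajau bcn pbyt ktkc ofzf uqs bgof
Final line 13: bgof

Answer: bgof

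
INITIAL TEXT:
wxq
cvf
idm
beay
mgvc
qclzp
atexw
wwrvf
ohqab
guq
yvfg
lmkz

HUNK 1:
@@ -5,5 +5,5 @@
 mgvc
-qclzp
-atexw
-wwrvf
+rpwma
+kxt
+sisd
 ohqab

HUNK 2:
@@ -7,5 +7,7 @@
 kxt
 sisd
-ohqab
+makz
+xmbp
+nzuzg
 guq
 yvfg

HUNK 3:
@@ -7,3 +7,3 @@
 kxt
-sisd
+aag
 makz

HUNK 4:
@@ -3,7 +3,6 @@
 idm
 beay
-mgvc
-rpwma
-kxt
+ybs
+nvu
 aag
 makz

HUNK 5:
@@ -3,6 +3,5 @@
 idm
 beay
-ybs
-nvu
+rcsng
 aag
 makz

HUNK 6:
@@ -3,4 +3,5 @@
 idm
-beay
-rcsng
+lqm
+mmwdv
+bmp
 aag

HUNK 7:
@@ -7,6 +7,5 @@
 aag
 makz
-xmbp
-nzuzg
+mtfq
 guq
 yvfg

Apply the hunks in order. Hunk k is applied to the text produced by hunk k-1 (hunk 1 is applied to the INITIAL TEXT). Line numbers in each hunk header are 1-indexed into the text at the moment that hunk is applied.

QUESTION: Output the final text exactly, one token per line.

Answer: wxq
cvf
idm
lqm
mmwdv
bmp
aag
makz
mtfq
guq
yvfg
lmkz

Derivation:
Hunk 1: at line 5 remove [qclzp,atexw,wwrvf] add [rpwma,kxt,sisd] -> 12 lines: wxq cvf idm beay mgvc rpwma kxt sisd ohqab guq yvfg lmkz
Hunk 2: at line 7 remove [ohqab] add [makz,xmbp,nzuzg] -> 14 lines: wxq cvf idm beay mgvc rpwma kxt sisd makz xmbp nzuzg guq yvfg lmkz
Hunk 3: at line 7 remove [sisd] add [aag] -> 14 lines: wxq cvf idm beay mgvc rpwma kxt aag makz xmbp nzuzg guq yvfg lmkz
Hunk 4: at line 3 remove [mgvc,rpwma,kxt] add [ybs,nvu] -> 13 lines: wxq cvf idm beay ybs nvu aag makz xmbp nzuzg guq yvfg lmkz
Hunk 5: at line 3 remove [ybs,nvu] add [rcsng] -> 12 lines: wxq cvf idm beay rcsng aag makz xmbp nzuzg guq yvfg lmkz
Hunk 6: at line 3 remove [beay,rcsng] add [lqm,mmwdv,bmp] -> 13 lines: wxq cvf idm lqm mmwdv bmp aag makz xmbp nzuzg guq yvfg lmkz
Hunk 7: at line 7 remove [xmbp,nzuzg] add [mtfq] -> 12 lines: wxq cvf idm lqm mmwdv bmp aag makz mtfq guq yvfg lmkz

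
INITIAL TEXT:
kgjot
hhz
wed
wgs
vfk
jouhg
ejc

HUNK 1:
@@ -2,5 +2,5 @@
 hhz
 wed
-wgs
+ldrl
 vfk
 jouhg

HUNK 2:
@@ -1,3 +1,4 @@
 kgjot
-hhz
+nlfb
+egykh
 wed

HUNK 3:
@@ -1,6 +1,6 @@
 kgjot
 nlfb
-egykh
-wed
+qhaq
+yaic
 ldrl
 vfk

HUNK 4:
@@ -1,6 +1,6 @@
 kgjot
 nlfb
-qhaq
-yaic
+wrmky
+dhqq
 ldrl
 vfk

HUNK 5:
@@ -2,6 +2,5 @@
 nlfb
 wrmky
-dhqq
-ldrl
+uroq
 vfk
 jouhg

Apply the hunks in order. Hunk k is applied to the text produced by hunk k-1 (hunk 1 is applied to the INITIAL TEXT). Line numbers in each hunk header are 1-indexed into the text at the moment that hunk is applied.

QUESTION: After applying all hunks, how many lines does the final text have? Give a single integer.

Hunk 1: at line 2 remove [wgs] add [ldrl] -> 7 lines: kgjot hhz wed ldrl vfk jouhg ejc
Hunk 2: at line 1 remove [hhz] add [nlfb,egykh] -> 8 lines: kgjot nlfb egykh wed ldrl vfk jouhg ejc
Hunk 3: at line 1 remove [egykh,wed] add [qhaq,yaic] -> 8 lines: kgjot nlfb qhaq yaic ldrl vfk jouhg ejc
Hunk 4: at line 1 remove [qhaq,yaic] add [wrmky,dhqq] -> 8 lines: kgjot nlfb wrmky dhqq ldrl vfk jouhg ejc
Hunk 5: at line 2 remove [dhqq,ldrl] add [uroq] -> 7 lines: kgjot nlfb wrmky uroq vfk jouhg ejc
Final line count: 7

Answer: 7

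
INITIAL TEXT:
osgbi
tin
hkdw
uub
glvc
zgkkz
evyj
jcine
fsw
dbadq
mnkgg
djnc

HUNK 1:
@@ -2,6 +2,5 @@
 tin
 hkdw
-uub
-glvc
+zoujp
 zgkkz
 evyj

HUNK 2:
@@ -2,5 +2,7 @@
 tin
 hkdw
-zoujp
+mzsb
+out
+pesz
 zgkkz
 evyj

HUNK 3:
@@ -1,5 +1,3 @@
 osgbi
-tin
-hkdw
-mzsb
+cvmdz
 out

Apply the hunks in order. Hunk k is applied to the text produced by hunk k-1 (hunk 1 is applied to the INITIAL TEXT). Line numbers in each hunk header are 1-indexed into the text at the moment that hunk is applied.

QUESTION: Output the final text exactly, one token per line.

Answer: osgbi
cvmdz
out
pesz
zgkkz
evyj
jcine
fsw
dbadq
mnkgg
djnc

Derivation:
Hunk 1: at line 2 remove [uub,glvc] add [zoujp] -> 11 lines: osgbi tin hkdw zoujp zgkkz evyj jcine fsw dbadq mnkgg djnc
Hunk 2: at line 2 remove [zoujp] add [mzsb,out,pesz] -> 13 lines: osgbi tin hkdw mzsb out pesz zgkkz evyj jcine fsw dbadq mnkgg djnc
Hunk 3: at line 1 remove [tin,hkdw,mzsb] add [cvmdz] -> 11 lines: osgbi cvmdz out pesz zgkkz evyj jcine fsw dbadq mnkgg djnc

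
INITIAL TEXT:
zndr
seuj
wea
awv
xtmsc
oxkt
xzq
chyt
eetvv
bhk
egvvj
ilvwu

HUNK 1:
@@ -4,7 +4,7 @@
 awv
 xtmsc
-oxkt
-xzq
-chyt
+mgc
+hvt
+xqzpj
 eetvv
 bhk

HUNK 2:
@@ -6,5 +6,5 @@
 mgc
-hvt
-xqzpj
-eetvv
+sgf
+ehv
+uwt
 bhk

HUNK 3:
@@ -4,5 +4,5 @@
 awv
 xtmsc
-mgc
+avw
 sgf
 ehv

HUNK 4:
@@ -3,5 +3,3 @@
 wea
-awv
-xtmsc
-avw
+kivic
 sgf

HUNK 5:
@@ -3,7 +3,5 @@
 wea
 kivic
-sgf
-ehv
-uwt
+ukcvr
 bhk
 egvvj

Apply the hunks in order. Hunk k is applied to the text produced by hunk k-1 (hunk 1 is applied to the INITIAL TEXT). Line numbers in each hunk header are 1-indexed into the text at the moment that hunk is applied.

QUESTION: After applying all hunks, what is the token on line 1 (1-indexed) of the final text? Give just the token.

Answer: zndr

Derivation:
Hunk 1: at line 4 remove [oxkt,xzq,chyt] add [mgc,hvt,xqzpj] -> 12 lines: zndr seuj wea awv xtmsc mgc hvt xqzpj eetvv bhk egvvj ilvwu
Hunk 2: at line 6 remove [hvt,xqzpj,eetvv] add [sgf,ehv,uwt] -> 12 lines: zndr seuj wea awv xtmsc mgc sgf ehv uwt bhk egvvj ilvwu
Hunk 3: at line 4 remove [mgc] add [avw] -> 12 lines: zndr seuj wea awv xtmsc avw sgf ehv uwt bhk egvvj ilvwu
Hunk 4: at line 3 remove [awv,xtmsc,avw] add [kivic] -> 10 lines: zndr seuj wea kivic sgf ehv uwt bhk egvvj ilvwu
Hunk 5: at line 3 remove [sgf,ehv,uwt] add [ukcvr] -> 8 lines: zndr seuj wea kivic ukcvr bhk egvvj ilvwu
Final line 1: zndr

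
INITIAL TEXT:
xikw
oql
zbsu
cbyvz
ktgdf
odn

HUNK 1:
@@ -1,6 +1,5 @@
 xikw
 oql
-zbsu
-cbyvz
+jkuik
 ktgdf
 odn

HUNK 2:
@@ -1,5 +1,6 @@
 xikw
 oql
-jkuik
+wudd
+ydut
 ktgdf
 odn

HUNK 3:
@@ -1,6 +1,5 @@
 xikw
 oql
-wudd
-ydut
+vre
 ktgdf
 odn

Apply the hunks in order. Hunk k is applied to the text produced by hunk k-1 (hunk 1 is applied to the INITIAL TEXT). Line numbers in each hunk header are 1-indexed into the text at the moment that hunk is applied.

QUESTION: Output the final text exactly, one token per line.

Hunk 1: at line 1 remove [zbsu,cbyvz] add [jkuik] -> 5 lines: xikw oql jkuik ktgdf odn
Hunk 2: at line 1 remove [jkuik] add [wudd,ydut] -> 6 lines: xikw oql wudd ydut ktgdf odn
Hunk 3: at line 1 remove [wudd,ydut] add [vre] -> 5 lines: xikw oql vre ktgdf odn

Answer: xikw
oql
vre
ktgdf
odn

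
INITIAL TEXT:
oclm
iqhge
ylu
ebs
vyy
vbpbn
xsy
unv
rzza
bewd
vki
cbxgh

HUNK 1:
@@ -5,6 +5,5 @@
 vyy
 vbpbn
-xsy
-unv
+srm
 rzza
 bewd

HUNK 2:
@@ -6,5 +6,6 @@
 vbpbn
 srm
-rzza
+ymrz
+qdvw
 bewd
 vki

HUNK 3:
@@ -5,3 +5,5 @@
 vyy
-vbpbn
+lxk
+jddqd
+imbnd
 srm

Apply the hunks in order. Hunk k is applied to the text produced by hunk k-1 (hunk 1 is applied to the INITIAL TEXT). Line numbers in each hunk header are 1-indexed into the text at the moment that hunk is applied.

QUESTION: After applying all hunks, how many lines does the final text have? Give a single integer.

Hunk 1: at line 5 remove [xsy,unv] add [srm] -> 11 lines: oclm iqhge ylu ebs vyy vbpbn srm rzza bewd vki cbxgh
Hunk 2: at line 6 remove [rzza] add [ymrz,qdvw] -> 12 lines: oclm iqhge ylu ebs vyy vbpbn srm ymrz qdvw bewd vki cbxgh
Hunk 3: at line 5 remove [vbpbn] add [lxk,jddqd,imbnd] -> 14 lines: oclm iqhge ylu ebs vyy lxk jddqd imbnd srm ymrz qdvw bewd vki cbxgh
Final line count: 14

Answer: 14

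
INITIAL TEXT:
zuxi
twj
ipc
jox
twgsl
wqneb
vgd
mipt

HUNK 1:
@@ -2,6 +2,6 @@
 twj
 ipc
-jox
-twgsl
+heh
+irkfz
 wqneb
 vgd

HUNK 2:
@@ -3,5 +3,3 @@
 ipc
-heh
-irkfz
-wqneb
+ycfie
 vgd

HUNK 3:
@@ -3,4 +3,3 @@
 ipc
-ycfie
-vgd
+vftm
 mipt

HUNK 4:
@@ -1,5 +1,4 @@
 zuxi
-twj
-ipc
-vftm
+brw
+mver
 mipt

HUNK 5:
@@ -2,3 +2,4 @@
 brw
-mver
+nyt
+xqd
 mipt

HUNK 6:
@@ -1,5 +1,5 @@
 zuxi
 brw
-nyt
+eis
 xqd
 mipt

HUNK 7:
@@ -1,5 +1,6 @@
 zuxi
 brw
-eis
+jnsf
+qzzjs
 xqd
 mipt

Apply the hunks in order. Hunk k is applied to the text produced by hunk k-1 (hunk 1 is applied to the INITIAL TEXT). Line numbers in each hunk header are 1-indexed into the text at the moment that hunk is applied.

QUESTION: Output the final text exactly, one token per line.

Hunk 1: at line 2 remove [jox,twgsl] add [heh,irkfz] -> 8 lines: zuxi twj ipc heh irkfz wqneb vgd mipt
Hunk 2: at line 3 remove [heh,irkfz,wqneb] add [ycfie] -> 6 lines: zuxi twj ipc ycfie vgd mipt
Hunk 3: at line 3 remove [ycfie,vgd] add [vftm] -> 5 lines: zuxi twj ipc vftm mipt
Hunk 4: at line 1 remove [twj,ipc,vftm] add [brw,mver] -> 4 lines: zuxi brw mver mipt
Hunk 5: at line 2 remove [mver] add [nyt,xqd] -> 5 lines: zuxi brw nyt xqd mipt
Hunk 6: at line 1 remove [nyt] add [eis] -> 5 lines: zuxi brw eis xqd mipt
Hunk 7: at line 1 remove [eis] add [jnsf,qzzjs] -> 6 lines: zuxi brw jnsf qzzjs xqd mipt

Answer: zuxi
brw
jnsf
qzzjs
xqd
mipt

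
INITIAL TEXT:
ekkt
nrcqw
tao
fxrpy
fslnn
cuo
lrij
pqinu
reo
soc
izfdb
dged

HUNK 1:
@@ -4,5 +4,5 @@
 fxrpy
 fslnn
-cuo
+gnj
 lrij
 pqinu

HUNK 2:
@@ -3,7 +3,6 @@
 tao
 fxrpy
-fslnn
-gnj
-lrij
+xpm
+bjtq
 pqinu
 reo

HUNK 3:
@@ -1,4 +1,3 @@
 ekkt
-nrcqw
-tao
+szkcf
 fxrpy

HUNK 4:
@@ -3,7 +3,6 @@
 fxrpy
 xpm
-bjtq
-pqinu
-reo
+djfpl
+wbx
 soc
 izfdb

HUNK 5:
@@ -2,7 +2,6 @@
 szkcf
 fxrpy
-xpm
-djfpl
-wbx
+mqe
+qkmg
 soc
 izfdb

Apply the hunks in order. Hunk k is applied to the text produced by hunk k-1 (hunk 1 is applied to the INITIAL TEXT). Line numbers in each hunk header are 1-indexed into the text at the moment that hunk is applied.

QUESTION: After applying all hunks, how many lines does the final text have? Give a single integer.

Hunk 1: at line 4 remove [cuo] add [gnj] -> 12 lines: ekkt nrcqw tao fxrpy fslnn gnj lrij pqinu reo soc izfdb dged
Hunk 2: at line 3 remove [fslnn,gnj,lrij] add [xpm,bjtq] -> 11 lines: ekkt nrcqw tao fxrpy xpm bjtq pqinu reo soc izfdb dged
Hunk 3: at line 1 remove [nrcqw,tao] add [szkcf] -> 10 lines: ekkt szkcf fxrpy xpm bjtq pqinu reo soc izfdb dged
Hunk 4: at line 3 remove [bjtq,pqinu,reo] add [djfpl,wbx] -> 9 lines: ekkt szkcf fxrpy xpm djfpl wbx soc izfdb dged
Hunk 5: at line 2 remove [xpm,djfpl,wbx] add [mqe,qkmg] -> 8 lines: ekkt szkcf fxrpy mqe qkmg soc izfdb dged
Final line count: 8

Answer: 8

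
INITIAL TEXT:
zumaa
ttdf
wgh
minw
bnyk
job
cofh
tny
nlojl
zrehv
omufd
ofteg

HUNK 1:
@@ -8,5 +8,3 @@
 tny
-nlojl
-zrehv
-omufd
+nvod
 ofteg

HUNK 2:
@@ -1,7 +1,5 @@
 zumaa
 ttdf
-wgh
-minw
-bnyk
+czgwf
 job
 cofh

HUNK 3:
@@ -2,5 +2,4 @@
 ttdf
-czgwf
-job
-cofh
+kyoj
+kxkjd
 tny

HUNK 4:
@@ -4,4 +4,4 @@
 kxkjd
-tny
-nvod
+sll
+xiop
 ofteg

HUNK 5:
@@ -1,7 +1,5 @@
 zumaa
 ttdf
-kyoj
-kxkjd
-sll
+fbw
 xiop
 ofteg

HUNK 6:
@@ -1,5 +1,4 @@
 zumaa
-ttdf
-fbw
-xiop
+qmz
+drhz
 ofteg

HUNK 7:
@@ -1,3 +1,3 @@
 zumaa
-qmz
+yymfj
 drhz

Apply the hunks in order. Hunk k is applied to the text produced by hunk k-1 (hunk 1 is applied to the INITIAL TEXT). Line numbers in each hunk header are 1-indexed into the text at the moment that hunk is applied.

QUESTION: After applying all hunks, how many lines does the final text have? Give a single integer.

Answer: 4

Derivation:
Hunk 1: at line 8 remove [nlojl,zrehv,omufd] add [nvod] -> 10 lines: zumaa ttdf wgh minw bnyk job cofh tny nvod ofteg
Hunk 2: at line 1 remove [wgh,minw,bnyk] add [czgwf] -> 8 lines: zumaa ttdf czgwf job cofh tny nvod ofteg
Hunk 3: at line 2 remove [czgwf,job,cofh] add [kyoj,kxkjd] -> 7 lines: zumaa ttdf kyoj kxkjd tny nvod ofteg
Hunk 4: at line 4 remove [tny,nvod] add [sll,xiop] -> 7 lines: zumaa ttdf kyoj kxkjd sll xiop ofteg
Hunk 5: at line 1 remove [kyoj,kxkjd,sll] add [fbw] -> 5 lines: zumaa ttdf fbw xiop ofteg
Hunk 6: at line 1 remove [ttdf,fbw,xiop] add [qmz,drhz] -> 4 lines: zumaa qmz drhz ofteg
Hunk 7: at line 1 remove [qmz] add [yymfj] -> 4 lines: zumaa yymfj drhz ofteg
Final line count: 4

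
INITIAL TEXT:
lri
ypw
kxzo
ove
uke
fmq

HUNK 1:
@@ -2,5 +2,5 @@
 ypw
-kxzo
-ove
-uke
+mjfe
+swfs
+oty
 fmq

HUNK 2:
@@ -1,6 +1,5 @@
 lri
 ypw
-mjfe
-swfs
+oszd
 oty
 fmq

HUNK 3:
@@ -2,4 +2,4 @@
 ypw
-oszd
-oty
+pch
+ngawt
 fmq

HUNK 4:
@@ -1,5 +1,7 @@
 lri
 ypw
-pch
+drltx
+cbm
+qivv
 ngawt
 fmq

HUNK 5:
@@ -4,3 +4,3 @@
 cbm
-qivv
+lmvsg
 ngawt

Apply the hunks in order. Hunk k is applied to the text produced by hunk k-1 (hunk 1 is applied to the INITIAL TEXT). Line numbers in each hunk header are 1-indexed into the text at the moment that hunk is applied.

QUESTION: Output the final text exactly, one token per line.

Hunk 1: at line 2 remove [kxzo,ove,uke] add [mjfe,swfs,oty] -> 6 lines: lri ypw mjfe swfs oty fmq
Hunk 2: at line 1 remove [mjfe,swfs] add [oszd] -> 5 lines: lri ypw oszd oty fmq
Hunk 3: at line 2 remove [oszd,oty] add [pch,ngawt] -> 5 lines: lri ypw pch ngawt fmq
Hunk 4: at line 1 remove [pch] add [drltx,cbm,qivv] -> 7 lines: lri ypw drltx cbm qivv ngawt fmq
Hunk 5: at line 4 remove [qivv] add [lmvsg] -> 7 lines: lri ypw drltx cbm lmvsg ngawt fmq

Answer: lri
ypw
drltx
cbm
lmvsg
ngawt
fmq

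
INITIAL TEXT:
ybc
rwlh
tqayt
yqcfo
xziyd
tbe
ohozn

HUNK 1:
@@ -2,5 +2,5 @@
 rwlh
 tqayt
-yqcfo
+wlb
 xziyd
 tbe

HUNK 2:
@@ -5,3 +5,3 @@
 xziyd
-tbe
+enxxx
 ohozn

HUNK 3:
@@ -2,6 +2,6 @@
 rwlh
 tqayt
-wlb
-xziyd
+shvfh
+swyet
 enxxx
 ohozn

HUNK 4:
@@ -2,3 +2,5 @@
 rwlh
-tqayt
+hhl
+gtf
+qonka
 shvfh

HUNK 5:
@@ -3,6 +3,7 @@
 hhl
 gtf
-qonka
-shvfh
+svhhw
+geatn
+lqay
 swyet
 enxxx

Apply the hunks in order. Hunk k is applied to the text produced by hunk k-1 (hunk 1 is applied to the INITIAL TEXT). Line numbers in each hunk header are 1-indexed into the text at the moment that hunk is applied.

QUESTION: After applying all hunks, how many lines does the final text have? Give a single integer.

Answer: 10

Derivation:
Hunk 1: at line 2 remove [yqcfo] add [wlb] -> 7 lines: ybc rwlh tqayt wlb xziyd tbe ohozn
Hunk 2: at line 5 remove [tbe] add [enxxx] -> 7 lines: ybc rwlh tqayt wlb xziyd enxxx ohozn
Hunk 3: at line 2 remove [wlb,xziyd] add [shvfh,swyet] -> 7 lines: ybc rwlh tqayt shvfh swyet enxxx ohozn
Hunk 4: at line 2 remove [tqayt] add [hhl,gtf,qonka] -> 9 lines: ybc rwlh hhl gtf qonka shvfh swyet enxxx ohozn
Hunk 5: at line 3 remove [qonka,shvfh] add [svhhw,geatn,lqay] -> 10 lines: ybc rwlh hhl gtf svhhw geatn lqay swyet enxxx ohozn
Final line count: 10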